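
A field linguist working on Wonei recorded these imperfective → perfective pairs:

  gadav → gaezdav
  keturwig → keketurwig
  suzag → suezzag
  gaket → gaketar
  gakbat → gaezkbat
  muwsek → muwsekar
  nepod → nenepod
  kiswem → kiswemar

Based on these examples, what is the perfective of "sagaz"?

"sagaz" has last vowel 'a'. The stems whose last vowel is 'a' (gadav → gaezdav, suzag → suezzag, gakbat → gaezkbat) insert -ez- after the first vowel.
So sagaz → saezgaz.

saezgaz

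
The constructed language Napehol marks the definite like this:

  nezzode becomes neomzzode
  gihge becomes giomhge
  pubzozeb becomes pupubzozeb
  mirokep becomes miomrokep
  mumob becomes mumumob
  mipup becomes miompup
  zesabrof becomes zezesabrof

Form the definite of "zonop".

zoomnop

nezzode and pubzozeb both have last vowel 'e' yet inflect differently (neomzzode, pupubzozeb), so the last vowel is not what conditions the rule; the final letter is.
"zonop" ends in -p. The stems ending in -p (mipup → miompup, mirokep → miomrokep) insert -om- after the first vowel.
So zonop → zoomnop.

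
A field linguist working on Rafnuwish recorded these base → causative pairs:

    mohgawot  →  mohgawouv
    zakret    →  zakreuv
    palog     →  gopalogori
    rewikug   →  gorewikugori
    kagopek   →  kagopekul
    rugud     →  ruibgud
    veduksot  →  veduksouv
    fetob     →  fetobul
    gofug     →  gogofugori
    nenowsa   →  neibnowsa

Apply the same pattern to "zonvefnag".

"zonvefnag" ends in -g. The stems ending in -g (rewikug → gorewikugori, palog → gopalogori, gofug → gogofugori) add go- … -ori around the stem.
So zonvefnag → gozonvefnagori.

gozonvefnagori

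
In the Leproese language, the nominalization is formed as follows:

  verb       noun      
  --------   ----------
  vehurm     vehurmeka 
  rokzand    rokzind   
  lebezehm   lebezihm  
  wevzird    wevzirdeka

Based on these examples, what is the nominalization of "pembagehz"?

"pembagehz" has second-to-last letter 'h'. The one such stem in the data (lebezehm → lebezihm) changes the last vowel to 'i' (as does rokzand), so the same rule applies.
The other pattern: stems whose second-to-last letter is 'r' add -eka.
So pembagehz → pembagihz.

pembagihz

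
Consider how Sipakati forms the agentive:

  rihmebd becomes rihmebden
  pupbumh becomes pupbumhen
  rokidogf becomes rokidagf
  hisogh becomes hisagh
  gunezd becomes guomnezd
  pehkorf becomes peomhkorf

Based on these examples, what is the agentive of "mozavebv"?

mozavebven

pupbumh and hisogh both end in -h yet inflect differently (pupbumhen, hisagh), so the final letter is not what conditions the rule; the second-to-last letter is.
"mozavebv" has second-to-last letter 'b'. The one such stem in the data (rihmebd → rihmebden) adds -en, so the same rule applies.
So mozavebv → mozavebven.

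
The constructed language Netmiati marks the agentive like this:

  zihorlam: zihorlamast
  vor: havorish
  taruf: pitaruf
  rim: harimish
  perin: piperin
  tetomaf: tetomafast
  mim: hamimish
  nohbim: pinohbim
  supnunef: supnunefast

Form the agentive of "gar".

"gar" has 1 vowel. The stems with 1 vowel (mim → hamimish, vor → havorish, rim → harimish) add ha- … -ish around the stem.
The other patterns: stems with 2 vowels add the prefix pi-; stems with 3 vowels add -ast.
So gar → hagarish.

hagarish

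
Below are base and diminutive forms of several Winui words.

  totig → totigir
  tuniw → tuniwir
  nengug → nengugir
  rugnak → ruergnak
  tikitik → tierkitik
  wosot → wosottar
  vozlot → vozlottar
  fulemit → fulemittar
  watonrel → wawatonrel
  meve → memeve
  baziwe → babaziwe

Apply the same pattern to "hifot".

totig and tikitik both have last vowel 'i' yet inflect differently (totigir, tierkitik), so the last vowel is not what conditions the rule; the final letter is.
"hifot" ends in -t. The stems ending in -t (wosot → wosottar, vozlot → vozlottar, fulemit → fulemittar) double the final consonant and add -ar.
So hifot → hifottar.

hifottar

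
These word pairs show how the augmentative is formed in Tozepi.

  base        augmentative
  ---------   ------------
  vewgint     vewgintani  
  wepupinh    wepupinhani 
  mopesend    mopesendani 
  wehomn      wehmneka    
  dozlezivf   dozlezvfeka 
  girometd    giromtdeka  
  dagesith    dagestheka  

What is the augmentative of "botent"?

botentani

mopesend and girometd both end in -d yet inflect differently (mopesendani, giromtdeka), so the final letter is not what conditions the rule; the second-to-last letter is.
"botent" has second-to-last letter 'n'. The stems whose second-to-last letter is 'n' (wepupinh → wepupinhani, mopesend → mopesendani, vewgint → vewgintani) add -ani.
The other pattern: stems whose second-to-last letter is 'm', 't' or 'v' delete the last vowel and add -eka.
So botent → botentani.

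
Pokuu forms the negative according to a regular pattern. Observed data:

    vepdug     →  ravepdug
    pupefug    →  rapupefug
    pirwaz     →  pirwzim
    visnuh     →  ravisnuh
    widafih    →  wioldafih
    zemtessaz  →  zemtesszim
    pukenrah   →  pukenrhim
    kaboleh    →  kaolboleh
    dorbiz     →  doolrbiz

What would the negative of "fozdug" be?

dorbiz and pirwaz both end in -z yet inflect differently (doolrbiz, pirwzim), so the final letter is not what conditions the rule; the last vowel is.
"fozdug" has last vowel 'u'. The stems whose last vowel is 'u' (vepdug → ravepdug, pupefug → rapupefug, visnuh → ravisnuh) add the prefix ra-.
The other patterns: stems whose last vowel is 'e' or 'i' insert -ol- after the first vowel; stems whose last vowel is 'a' delete the last vowel and add -im.
So fozdug → rafozdug.

rafozdug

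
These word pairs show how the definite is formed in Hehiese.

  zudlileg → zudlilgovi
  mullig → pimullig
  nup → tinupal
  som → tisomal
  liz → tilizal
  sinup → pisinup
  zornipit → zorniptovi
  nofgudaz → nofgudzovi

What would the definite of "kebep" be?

pikebep

"kebep" has 2 vowels. The stems with 2 vowels (sinup → pisinup, mullig → pimullig) add the prefix pi-.
So kebep → pikebep.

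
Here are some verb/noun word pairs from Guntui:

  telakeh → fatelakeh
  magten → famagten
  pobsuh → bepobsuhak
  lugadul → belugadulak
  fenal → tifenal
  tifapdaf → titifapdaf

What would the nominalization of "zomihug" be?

telakeh and pobsuh both end in -h yet inflect differently (fatelakeh, bepobsuhak), so the final letter is not what conditions the rule; the last vowel is.
"zomihug" has last vowel 'u'. The stems whose last vowel is 'u' (pobsuh → bepobsuhak, lugadul → belugadulak) add be- … -ak around the stem.
So zomihug → bezomihugak.

bezomihugak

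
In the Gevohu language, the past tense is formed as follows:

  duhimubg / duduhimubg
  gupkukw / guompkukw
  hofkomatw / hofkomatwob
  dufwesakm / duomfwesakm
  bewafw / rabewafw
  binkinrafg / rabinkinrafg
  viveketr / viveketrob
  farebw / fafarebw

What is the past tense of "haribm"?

haharibm

gupkukw and farebw both end in -w yet inflect differently (guompkukw, fafarebw), so the final letter is not what conditions the rule; the second-to-last letter is.
"haribm" has second-to-last letter 'b'. The stems whose second-to-last letter is 'b' (duhimubg → duduhimubg, farebw → fafarebw) repeat the first consonant+vowel as a prefix.
So haribm → haharibm.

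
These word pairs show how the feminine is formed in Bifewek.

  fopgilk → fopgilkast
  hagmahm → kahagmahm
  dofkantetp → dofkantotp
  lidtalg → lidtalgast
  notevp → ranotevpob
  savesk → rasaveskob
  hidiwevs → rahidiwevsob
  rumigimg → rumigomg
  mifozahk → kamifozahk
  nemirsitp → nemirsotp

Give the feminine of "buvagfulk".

buvagfulkast

nemirsitp and notevp both end in -p yet inflect differently (nemirsotp, ranotevpob), so the final letter is not what conditions the rule; the second-to-last letter is.
"buvagfulk" has second-to-last letter 'l'. The stems whose second-to-last letter is 'l' (lidtalg → lidtalgast, fopgilk → fopgilkast) add -ast.
So buvagfulk → buvagfulkast.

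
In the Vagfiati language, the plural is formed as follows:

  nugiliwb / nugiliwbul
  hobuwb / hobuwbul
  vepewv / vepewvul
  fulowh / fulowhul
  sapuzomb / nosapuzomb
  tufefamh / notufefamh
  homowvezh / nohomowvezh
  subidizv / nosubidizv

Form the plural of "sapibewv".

nugiliwb and sapuzomb both end in -b yet inflect differently (nugiliwbul, nosapuzomb), so the final letter is not what conditions the rule; the second-to-last letter is.
"sapibewv" has second-to-last letter 'w'. The stems whose second-to-last letter is 'w' (nugiliwb → nugiliwbul, hobuwb → hobuwbul, vepewv → vepewvul) add -ul.
The other pattern: stems whose second-to-last letter is 'm' or 'z' add the prefix no-.
So sapibewv → sapibewvul.

sapibewvul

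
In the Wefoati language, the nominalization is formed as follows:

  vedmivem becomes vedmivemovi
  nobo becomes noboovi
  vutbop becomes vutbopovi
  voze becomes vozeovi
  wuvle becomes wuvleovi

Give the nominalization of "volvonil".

volvonilovi

Every pair shown (vedmivem → vedmivemovi, nobo → noboovi, vutbop → vutbopovi, …) follows the same rule: add -ovi.
So volvonil → volvonilovi.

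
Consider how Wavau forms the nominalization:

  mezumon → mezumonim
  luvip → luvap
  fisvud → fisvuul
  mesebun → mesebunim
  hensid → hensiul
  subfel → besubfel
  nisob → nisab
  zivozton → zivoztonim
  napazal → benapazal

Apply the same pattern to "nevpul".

benevpul

fisvud and mesebun both have last vowel 'u' yet inflect differently (fisvuul, mesebunim), so the last vowel is not what conditions the rule; the final letter is.
"nevpul" ends in -l. The stems ending in -l (subfel → besubfel, napazal → benapazal) add the prefix be-.
The other patterns: stems ending in -d drop the final letter and add -ul; stems ending in -n add -im; stems ending in -b or -p change the last vowel to 'a'.
So nevpul → benevpul.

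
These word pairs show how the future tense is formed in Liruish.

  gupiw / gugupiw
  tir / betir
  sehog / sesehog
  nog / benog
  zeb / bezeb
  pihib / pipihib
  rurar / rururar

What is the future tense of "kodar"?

kokodar

tir and rurar both end in -r yet inflect differently (betir, rururar), so the final letter is not what conditions the rule; the number of vowels is.
"kodar" has 2 vowels. The stems with 2 vowels (gupiw → gugupiw, rurar → rururar, sehog → sesehog) repeat the first consonant+vowel as a prefix.
The other pattern: stems with 1 vowel add the prefix be-.
So kodar → kokodar.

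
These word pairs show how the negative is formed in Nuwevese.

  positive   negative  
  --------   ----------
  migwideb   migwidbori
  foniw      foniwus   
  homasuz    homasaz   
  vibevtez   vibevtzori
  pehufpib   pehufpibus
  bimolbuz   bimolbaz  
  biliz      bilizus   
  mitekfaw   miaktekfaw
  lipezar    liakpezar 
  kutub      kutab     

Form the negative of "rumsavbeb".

rumsavbbori

"rumsavbeb" has last vowel 'e'. The stems whose last vowel is 'e' (vibevtez → vibevtzori, migwideb → migwidbori) delete the last vowel and add -ori.
The other patterns: stems whose last vowel is 'u' change the last vowel to 'a'; stems whose last vowel is 'a' insert -ak- after the first vowel; stems whose last vowel is 'i' add -us.
So rumsavbeb → rumsavbbori.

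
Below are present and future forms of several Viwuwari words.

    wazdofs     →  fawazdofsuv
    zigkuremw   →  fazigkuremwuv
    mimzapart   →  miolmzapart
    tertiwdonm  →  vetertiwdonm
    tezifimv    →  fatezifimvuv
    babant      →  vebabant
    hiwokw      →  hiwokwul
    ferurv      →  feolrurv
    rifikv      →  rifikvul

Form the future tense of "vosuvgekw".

rifikv and ferurv both end in -v yet inflect differently (rifikvul, feolrurv), so the final letter is not what conditions the rule; the second-to-last letter is.
"vosuvgekw" has second-to-last letter 'k'. The stems whose second-to-last letter is 'k' (rifikv → rifikvul, hiwokw → hiwokwul) add -ul.
The other patterns: stems whose second-to-last letter is 'r' insert -ol- after the first vowel; stems whose second-to-last letter is 'n' add the prefix ve-; stems whose second-to-last letter is 'f' or 'm' add fa- … -uv around the stem.
So vosuvgekw → vosuvgekwul.

vosuvgekwul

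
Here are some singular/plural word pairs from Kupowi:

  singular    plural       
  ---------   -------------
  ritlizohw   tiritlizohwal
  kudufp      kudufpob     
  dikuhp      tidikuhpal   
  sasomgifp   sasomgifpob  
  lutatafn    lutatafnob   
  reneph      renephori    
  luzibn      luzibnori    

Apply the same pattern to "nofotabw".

"nofotabw" has second-to-last letter 'b'. The one such stem in the data (luzibn → luzibnori) adds -ori, so the same rule applies.
The other patterns: stems whose second-to-last letter is 'h' add ti- … -al around the stem; stems whose second-to-last letter is 'f' add -ob.
So nofotabw → nofotabwori.

nofotabwori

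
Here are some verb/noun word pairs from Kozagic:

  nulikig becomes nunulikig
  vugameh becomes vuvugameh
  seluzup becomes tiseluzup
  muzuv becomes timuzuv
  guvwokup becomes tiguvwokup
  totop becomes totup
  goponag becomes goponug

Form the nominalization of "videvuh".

tividevuh

seluzup and totop both end in -p yet inflect differently (tiseluzup, totup), so the final letter is not what conditions the rule; the last vowel is.
"videvuh" has last vowel 'u'. The stems whose last vowel is 'u' (seluzup → tiseluzup, muzuv → timuzuv, guvwokup → tiguvwokup) add the prefix ti-.
The other patterns: stems whose last vowel is 'e' or 'i' repeat the first consonant+vowel as a prefix; stems whose last vowel is 'a' or 'o' change the last vowel to 'u'.
So videvuh → tividevuh.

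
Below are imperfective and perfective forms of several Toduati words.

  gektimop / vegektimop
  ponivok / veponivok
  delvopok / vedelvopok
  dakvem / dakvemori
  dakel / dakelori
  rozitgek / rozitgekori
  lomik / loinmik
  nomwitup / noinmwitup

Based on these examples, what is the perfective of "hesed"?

"hesed" has last vowel 'e'. The stems whose last vowel is 'e' (dakvem → dakvemori, dakel → dakelori, rozitgek → rozitgekori) add -ori.
So hesed → hesedori.

hesedori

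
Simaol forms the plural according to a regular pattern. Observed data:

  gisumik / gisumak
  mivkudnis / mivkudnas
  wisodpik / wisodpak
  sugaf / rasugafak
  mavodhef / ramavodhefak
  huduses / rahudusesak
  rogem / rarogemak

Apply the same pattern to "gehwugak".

ragehwugakak

mivkudnis and huduses both end in -s yet inflect differently (mivkudnas, rahudusesak), so the final letter is not what conditions the rule; the last vowel is.
"gehwugak" has last vowel 'a'. The one such stem in the data (sugaf → rasugafak) adds ra- … -ak around the stem, so the same rule applies.
So gehwugak → ragehwugakak.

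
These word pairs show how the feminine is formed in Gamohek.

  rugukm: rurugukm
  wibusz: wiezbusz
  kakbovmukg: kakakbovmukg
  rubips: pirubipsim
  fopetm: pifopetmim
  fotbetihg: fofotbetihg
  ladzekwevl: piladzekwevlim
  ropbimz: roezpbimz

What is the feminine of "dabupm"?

pidabupmim

rugukm and fopetm both end in -m yet inflect differently (rurugukm, pifopetmim), so the final letter is not what conditions the rule; the second-to-last letter is.
"dabupm" has second-to-last letter 'p'. The one such stem in the data (rubips → pirubipsim) adds pi- … -im around the stem, so the same rule applies.
So dabupm → pidabupmim.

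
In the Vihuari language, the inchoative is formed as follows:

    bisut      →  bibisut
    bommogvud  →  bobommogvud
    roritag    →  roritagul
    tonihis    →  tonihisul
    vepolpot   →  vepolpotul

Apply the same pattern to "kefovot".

bisut and vepolpot both end in -t yet inflect differently (bibisut, vepolpotul), so the final letter is not what conditions the rule; the last vowel is.
"kefovot" has last vowel 'o'. The one such stem in the data (vepolpot → vepolpotul) adds -ul, so the same rule applies.
So kefovot → kefovotul.

kefovotul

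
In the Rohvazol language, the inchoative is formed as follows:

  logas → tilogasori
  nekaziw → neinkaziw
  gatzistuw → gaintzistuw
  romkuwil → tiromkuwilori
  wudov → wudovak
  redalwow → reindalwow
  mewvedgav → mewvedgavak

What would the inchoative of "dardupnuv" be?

dardupnuvak

redalwow and wudov both have last vowel 'o' yet inflect differently (reindalwow, wudovak), so the last vowel is not what conditions the rule; the final letter is.
"dardupnuv" ends in -v. The stems ending in -v (wudov → wudovak, mewvedgav → mewvedgavak) add -ak.
So dardupnuv → dardupnuvak.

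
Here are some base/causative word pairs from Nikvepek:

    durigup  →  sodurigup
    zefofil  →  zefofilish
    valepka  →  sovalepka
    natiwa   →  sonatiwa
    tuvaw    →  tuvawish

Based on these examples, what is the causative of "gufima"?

sogufima

valepka and tuvaw both have last vowel 'a' yet inflect differently (sovalepka, tuvawish), so the last vowel is not what conditions the rule; the final letter is.
"gufima" ends in -a. The stems ending in -a (valepka → sovalepka, natiwa → sonatiwa) add the prefix so-.
The other pattern: stems ending in -l or -w add -ish.
So gufima → sogufima.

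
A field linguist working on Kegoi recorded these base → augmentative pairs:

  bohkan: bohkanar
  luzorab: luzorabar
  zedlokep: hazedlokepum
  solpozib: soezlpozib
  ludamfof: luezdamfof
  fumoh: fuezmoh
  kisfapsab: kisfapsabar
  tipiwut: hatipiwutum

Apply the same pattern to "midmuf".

hamidmufum

luzorab and solpozib both end in -b yet inflect differently (luzorabar, soezlpozib), so the final letter is not what conditions the rule; the last vowel is.
"midmuf" has last vowel 'u'. The one such stem in the data (tipiwut → hatipiwutum) adds ha- … -um around the stem, so the same rule applies.
So midmuf → hamidmufum.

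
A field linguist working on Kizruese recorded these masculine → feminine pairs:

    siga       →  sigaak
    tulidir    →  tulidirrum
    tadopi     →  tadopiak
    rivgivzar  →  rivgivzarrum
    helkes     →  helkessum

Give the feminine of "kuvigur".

kuvigurrum

tadopi and tulidir both have last vowel 'i' yet inflect differently (tadopiak, tulidirrum), so the last vowel is not what conditions the rule; whether the stem ends in a vowel or a consonant is.
"kuvigur" ends in a consonant. The stems ending in a consonant (tulidir → tulidirrum, rivgivzar → rivgivzarrum, helkes → helkessum) double the final consonant and add -um.
The other pattern: stems ending in a vowel add -ak.
So kuvigur → kuvigurrum.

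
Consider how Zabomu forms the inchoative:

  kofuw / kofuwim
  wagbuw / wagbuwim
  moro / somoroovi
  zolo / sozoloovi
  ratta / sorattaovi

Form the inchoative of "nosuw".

nosuwim

kofuw and moro both have 2 vowels yet inflect differently (kofuwim, somoroovi), so the number of vowels is not what conditions the rule; whether the stem ends in a vowel or a consonant is.
"nosuw" ends in a consonant. The stems ending in a consonant (kofuw → kofuwim, wagbuw → wagbuwim) add -im.
So nosuw → nosuwim.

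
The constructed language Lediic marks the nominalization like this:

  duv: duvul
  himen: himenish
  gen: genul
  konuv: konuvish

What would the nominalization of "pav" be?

pavul

himen and gen both end in -n yet inflect differently (himenish, genul), so the final letter is not what conditions the rule; the number of vowels is.
"pav" has 1 vowel. The stems with 1 vowel (gen → genul, duv → duvul) add -ul.
So pav → pavul.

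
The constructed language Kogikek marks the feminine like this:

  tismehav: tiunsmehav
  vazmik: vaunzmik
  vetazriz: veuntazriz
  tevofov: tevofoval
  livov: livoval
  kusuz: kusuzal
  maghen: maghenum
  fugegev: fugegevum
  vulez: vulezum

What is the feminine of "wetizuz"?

wetizuzal

"wetizuz" has last vowel 'u'. The one such stem in the data (kusuz → kusuzal) adds -al, so the same rule applies.
The other patterns: stems whose last vowel is 'a' or 'i' insert -un- after the first vowel; stems whose last vowel is 'e' add -um.
So wetizuz → wetizuzal.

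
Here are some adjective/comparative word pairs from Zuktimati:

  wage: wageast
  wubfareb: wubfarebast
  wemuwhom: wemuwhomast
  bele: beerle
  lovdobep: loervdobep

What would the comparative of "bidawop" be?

wage and bele both end in -e yet inflect differently (wageast, beerle), so the final letter is not what conditions the rule; the first letter is.
"bidawop" begins with b-. The one such stem in the data (bele → beerle) inserts -er- after the first vowel (as does lovdobep), so the same rule applies.
So bidawop → bierdawop.

bierdawop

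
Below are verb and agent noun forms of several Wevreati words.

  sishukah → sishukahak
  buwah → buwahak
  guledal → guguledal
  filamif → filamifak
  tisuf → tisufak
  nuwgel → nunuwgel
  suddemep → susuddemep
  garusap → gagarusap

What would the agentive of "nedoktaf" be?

nedoktafak

sishukah and guledal both have last vowel 'a' yet inflect differently (sishukahak, guguledal), so the last vowel is not what conditions the rule; the final letter is.
"nedoktaf" ends in -f. The stems ending in -f (filamif → filamifak, tisuf → tisufak) add -ak.
So nedoktaf → nedoktafak.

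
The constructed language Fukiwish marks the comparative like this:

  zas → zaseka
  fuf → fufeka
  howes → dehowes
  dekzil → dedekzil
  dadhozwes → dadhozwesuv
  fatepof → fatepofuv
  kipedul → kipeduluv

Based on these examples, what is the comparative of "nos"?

noseka

"nos" has 1 vowel. The stems with 1 vowel (zas → zaseka, fuf → fufeka) add -eka.
The other patterns: stems with 2 vowels add the prefix de-; stems with 3 vowels add -uv.
So nos → noseka.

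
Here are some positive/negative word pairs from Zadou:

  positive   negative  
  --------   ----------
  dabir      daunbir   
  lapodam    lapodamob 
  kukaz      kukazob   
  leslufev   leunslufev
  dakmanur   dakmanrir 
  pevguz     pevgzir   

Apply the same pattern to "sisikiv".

siunsikiv

"sisikiv" has last vowel 'i'. The one such stem in the data (dabir → daunbir) inserts -un- after the first vowel (as does leslufev), so the same rule applies.
So sisikiv → siunsikiv.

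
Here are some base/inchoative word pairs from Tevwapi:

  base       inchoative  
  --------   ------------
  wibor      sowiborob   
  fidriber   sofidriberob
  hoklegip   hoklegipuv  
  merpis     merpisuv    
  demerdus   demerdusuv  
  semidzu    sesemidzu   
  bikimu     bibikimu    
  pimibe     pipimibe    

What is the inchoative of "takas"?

takasuv

demerdus and semidzu both have last vowel 'u' yet inflect differently (demerdusuv, sesemidzu), so the last vowel is not what conditions the rule; the final letter is.
"takas" ends in -s. The stems ending in -s (merpis → merpisuv, demerdus → demerdusuv) add -uv.
So takas → takasuv.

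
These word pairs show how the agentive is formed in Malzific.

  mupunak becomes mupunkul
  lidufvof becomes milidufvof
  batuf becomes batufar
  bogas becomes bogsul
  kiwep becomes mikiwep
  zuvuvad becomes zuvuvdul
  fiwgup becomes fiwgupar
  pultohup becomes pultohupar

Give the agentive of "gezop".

"gezop" has last vowel 'o'. The one such stem in the data (lidufvof → milidufvof) adds the prefix mi-, so the same rule applies.
The other patterns: stems whose last vowel is 'u' add -ar; stems whose last vowel is 'a' delete the last vowel and add -ul.
So gezop → migezop.

migezop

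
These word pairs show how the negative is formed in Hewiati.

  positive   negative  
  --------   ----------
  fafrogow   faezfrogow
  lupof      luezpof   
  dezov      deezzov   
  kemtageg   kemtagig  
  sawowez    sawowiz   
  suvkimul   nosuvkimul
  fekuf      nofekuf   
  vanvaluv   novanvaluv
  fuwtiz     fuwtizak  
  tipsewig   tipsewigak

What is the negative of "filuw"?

nofiluw

lupof and fekuf both end in -f yet inflect differently (luezpof, nofekuf), so the final letter is not what conditions the rule; the last vowel is.
"filuw" has last vowel 'u'. The stems whose last vowel is 'u' (suvkimul → nosuvkimul, fekuf → nofekuf, vanvaluv → novanvaluv) add the prefix no-.
The other patterns: stems whose last vowel is 'o' insert -ez- after the first vowel; stems whose last vowel is 'e' change the last vowel to 'i'; stems whose last vowel is 'i' add -ak.
So filuw → nofiluw.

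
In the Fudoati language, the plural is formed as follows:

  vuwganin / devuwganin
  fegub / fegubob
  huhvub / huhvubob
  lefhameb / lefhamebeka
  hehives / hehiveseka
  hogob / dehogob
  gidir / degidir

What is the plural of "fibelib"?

"fibelib" has last vowel 'i'. The stems whose last vowel is 'i' (vuwganin → devuwganin, gidir → degidir) add the prefix de-.
So fibelib → defibelib.

defibelib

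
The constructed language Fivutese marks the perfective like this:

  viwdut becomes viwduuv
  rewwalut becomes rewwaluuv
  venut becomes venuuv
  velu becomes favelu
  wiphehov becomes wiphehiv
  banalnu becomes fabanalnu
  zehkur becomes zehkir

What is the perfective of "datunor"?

"datunor" ends in -r. The one such stem in the data (zehkur → zehkir) changes the last vowel to 'i' (as does wiphehov), so the same rule applies.
The other patterns: stems ending in -t drop the final letter and add -uv; stems ending in -u add the prefix fa-.
So datunor → datunir.

datunir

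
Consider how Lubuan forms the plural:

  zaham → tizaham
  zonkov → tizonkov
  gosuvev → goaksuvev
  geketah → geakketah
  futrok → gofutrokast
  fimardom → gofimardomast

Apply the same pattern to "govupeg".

goakvupeg

zonkov and gosuvev both end in -v yet inflect differently (tizonkov, goaksuvev), so the final letter is not what conditions the rule; the first letter is.
"govupeg" begins with g-. The stems beginning with g- (gosuvev → goaksuvev, geketah → geakketah) insert -ak- after the first vowel.
So govupeg → goakvupeg.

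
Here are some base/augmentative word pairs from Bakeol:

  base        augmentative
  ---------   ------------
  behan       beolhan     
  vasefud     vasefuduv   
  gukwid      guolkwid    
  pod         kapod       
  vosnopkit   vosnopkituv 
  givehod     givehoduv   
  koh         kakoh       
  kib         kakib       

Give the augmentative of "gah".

kagah

pod and gukwid both end in -d yet inflect differently (kapod, guolkwid), so the final letter is not what conditions the rule; the number of vowels is.
"gah" has 1 vowel. The stems with 1 vowel (koh → kakoh, kib → kakib, pod → kapod) add the prefix ka-.
So gah → kagah.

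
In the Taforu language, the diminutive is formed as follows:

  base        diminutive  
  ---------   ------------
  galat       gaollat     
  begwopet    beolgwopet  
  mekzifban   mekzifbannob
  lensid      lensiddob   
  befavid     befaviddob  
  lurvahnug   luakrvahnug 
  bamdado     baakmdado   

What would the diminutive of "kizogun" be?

kizogunnob

"kizogun" ends in -n. The one such stem in the data (mekzifban → mekzifbannob) doubles the final consonant and adds -ob (as do lensid, befavid), so the same rule applies.
The other patterns: stems ending in -t insert -ol- after the first vowel; stems ending in -g or -o insert -ak- after the first vowel.
So kizogun → kizogunnob.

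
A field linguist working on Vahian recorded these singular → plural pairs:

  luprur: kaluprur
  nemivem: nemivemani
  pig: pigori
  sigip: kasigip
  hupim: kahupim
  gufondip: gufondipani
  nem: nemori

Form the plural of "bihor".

nem and hupim both end in -m yet inflect differently (nemori, kahupim), so the final letter is not what conditions the rule; the number of vowels is.
"bihor" has 2 vowels. The stems with 2 vowels (luprur → kaluprur, hupim → kahupim, sigip → kasigip) add the prefix ka-.
The other patterns: stems with 1 vowel add -ori; stems with 3 vowels add -ani.
So bihor → kabihor.

kabihor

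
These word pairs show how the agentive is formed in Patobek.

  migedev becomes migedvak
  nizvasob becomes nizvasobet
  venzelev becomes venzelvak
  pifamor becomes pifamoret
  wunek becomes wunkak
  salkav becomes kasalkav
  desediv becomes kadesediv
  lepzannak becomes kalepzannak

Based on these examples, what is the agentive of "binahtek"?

binahtkak

"binahtek" has last vowel 'e'. The stems whose last vowel is 'e' (venzelev → venzelvak, migedev → migedvak, wunek → wunkak) delete the last vowel and add -ak.
So binahtek → binahtkak.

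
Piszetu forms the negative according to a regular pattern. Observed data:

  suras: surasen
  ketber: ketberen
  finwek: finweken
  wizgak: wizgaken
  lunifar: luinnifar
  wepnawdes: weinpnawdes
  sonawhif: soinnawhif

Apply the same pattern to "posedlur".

poinsedlur

ketber and lunifar both end in -r yet inflect differently (ketberen, luinnifar), so the final letter is not what conditions the rule; the number of vowels is.
"posedlur" has 3 vowels. The stems with 3 vowels (lunifar → luinnifar, wepnawdes → weinpnawdes, sonawhif → soinnawhif) insert -in- after the first vowel.
So posedlur → poinsedlur.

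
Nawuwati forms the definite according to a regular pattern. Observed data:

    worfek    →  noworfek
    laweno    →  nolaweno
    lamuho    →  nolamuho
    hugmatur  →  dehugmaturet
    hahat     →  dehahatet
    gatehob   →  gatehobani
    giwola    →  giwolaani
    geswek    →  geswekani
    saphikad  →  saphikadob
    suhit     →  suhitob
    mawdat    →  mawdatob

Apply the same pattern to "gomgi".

worfek and geswek both end in -k yet inflect differently (noworfek, geswekani), so the final letter is not what conditions the rule; the first letter is.
"gomgi" begins with g-. The stems beginning with g- (gatehob → gatehobani, giwola → giwolaani, geswek → geswekani) add -ani.
The other patterns: stems beginning with l- or w- add the prefix no-; stems beginning with h- add de- … -et around the stem; stems beginning with m- or s- add -ob.
So gomgi → gomgiani.

gomgiani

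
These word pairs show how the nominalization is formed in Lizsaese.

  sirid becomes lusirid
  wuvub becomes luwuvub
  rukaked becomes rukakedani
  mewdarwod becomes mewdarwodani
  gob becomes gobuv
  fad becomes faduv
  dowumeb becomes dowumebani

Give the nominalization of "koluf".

lukoluf

"koluf" has 2 vowels. The stems with 2 vowels (wuvub → luwuvub, sirid → lusirid) add the prefix lu-.
So koluf → lukoluf.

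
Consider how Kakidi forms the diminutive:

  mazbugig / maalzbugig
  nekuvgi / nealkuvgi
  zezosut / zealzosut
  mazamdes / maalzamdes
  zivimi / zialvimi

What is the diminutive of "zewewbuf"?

zealwewbuf

Every pair shown (mazbugig → maalzbugig, nekuvgi → nealkuvgi, zezosut → zealzosut, …) follows the same rule: insert -al- after the first vowel.
So zewewbuf → zealwewbuf.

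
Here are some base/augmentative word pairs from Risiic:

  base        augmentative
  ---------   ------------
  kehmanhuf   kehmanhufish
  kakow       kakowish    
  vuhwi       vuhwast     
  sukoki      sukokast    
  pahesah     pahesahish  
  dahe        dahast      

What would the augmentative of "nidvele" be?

"nidvele" ends in a vowel. The stems ending in a vowel (sukoki → sukokast, vuhwi → vuhwast, dahe → dahast) drop the final letter and add -ast.
The other pattern: stems ending in a consonant add -ish.
So nidvele → nidvelast.

nidvelast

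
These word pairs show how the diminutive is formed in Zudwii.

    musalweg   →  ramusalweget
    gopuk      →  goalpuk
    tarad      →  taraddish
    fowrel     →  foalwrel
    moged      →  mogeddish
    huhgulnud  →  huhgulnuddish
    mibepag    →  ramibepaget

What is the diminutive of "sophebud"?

sophebuddish

"sophebud" ends in -d. The stems ending in -d (tarad → taraddish, huhgulnud → huhgulnuddish, moged → mogeddish) double the final consonant and add -ish.
So sophebud → sophebuddish.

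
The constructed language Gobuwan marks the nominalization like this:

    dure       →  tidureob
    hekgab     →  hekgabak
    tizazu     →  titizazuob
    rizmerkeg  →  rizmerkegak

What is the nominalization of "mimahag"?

rizmerkeg and dure both have last vowel 'e' yet inflect differently (rizmerkegak, tidureob), so the last vowel is not what conditions the rule; whether the stem ends in a vowel or a consonant is.
"mimahag" ends in a consonant. The stems ending in a consonant (hekgab → hekgabak, rizmerkeg → rizmerkegak) add -ak.
So mimahag → mimahagak.

mimahagak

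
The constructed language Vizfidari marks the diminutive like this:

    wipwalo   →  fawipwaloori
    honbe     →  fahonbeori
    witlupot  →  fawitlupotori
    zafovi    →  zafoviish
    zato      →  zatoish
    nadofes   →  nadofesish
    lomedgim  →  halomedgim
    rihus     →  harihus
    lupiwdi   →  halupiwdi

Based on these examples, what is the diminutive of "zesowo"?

zesowoish

wipwalo and zato both end in -o yet inflect differently (fawipwaloori, zatoish), so the final letter is not what conditions the rule; the first letter is.
"zesowo" begins with z-. The stems beginning with z- (zafovi → zafoviish, zato → zatoish) add -ish.
The other patterns: stems beginning with h- or w- add fa- … -ori around the stem; stems beginning with l- or r- add the prefix ha-.
So zesowo → zesowoish.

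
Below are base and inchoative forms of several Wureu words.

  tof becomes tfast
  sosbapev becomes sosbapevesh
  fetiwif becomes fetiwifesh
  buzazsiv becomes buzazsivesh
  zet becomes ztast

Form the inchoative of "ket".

ktast

fetiwif and tof both end in -f yet inflect differently (fetiwifesh, tfast), so the final letter is not what conditions the rule; the number of vowels is.
"ket" has 1 vowel. The stems with 1 vowel (tof → tfast, zet → ztast) delete the last vowel and add -ast.
So ket → ktast.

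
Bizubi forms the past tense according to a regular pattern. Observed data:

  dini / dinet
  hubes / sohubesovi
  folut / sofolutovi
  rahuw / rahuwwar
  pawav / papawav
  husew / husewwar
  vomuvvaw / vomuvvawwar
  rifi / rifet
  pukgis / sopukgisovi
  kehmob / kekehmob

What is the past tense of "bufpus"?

sobufpusovi

husew and hubes both have last vowel 'e' yet inflect differently (husewwar, sohubesovi), so the last vowel is not what conditions the rule; the final letter is.
"bufpus" ends in -s. The stems ending in -s (hubes → sohubesovi, pukgis → sopukgisovi) add so- … -ovi around the stem.
So bufpus → sobufpusovi.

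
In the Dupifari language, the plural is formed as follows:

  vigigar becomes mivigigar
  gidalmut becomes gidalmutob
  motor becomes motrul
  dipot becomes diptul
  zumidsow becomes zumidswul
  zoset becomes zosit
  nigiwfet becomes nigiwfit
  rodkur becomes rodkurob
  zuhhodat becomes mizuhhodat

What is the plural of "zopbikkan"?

"zopbikkan" has last vowel 'a'. The stems whose last vowel is 'a' (zuhhodat → mizuhhodat, vigigar → mivigigar) add the prefix mi-.
So zopbikkan → mizopbikkan.

mizopbikkan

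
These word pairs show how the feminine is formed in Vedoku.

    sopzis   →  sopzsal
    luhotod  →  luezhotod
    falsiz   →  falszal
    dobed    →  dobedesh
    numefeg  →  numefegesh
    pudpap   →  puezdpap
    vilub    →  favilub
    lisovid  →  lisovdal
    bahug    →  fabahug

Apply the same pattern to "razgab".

lisovid and dobed both end in -d yet inflect differently (lisovdal, dobedesh), so the final letter is not what conditions the rule; the last vowel is.
"razgab" has last vowel 'a'. The one such stem in the data (pudpap → puezdpap) inserts -ez- after the first vowel (as does luhotod), so the same rule applies.
So razgab → raezzgab.

raezzgab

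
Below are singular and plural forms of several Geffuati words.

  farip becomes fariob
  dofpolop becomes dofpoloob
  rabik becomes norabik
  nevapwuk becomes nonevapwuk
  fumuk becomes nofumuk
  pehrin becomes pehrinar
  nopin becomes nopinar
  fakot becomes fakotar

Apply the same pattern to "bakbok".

nobakbok

farip and rabik both have last vowel 'i' yet inflect differently (fariob, norabik), so the last vowel is not what conditions the rule; the final letter is.
"bakbok" ends in -k. The stems ending in -k (rabik → norabik, nevapwuk → nonevapwuk, fumuk → nofumuk) add the prefix no-.
The other patterns: stems ending in -p drop the final letter and add -ob; stems ending in -n or -t add -ar.
So bakbok → nobakbok.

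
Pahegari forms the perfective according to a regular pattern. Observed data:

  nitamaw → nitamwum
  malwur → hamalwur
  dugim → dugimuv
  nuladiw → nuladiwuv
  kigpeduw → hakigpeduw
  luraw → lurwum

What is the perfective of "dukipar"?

luraw and nuladiw both end in -w yet inflect differently (lurwum, nuladiwuv), so the final letter is not what conditions the rule; the last vowel is.
"dukipar" has last vowel 'a'. The stems whose last vowel is 'a' (luraw → lurwum, nitamaw → nitamwum) delete the last vowel and add -um.
So dukipar → dukiprum.

dukiprum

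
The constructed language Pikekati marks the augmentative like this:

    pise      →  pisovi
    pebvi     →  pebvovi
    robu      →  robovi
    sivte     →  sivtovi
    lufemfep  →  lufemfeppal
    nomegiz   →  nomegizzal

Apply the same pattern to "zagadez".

zagadezzal

"zagadez" ends in a consonant. The stems ending in a consonant (lufemfep → lufemfeppal, nomegiz → nomegizzal) double the final consonant and add -al.
The other pattern: stems ending in a vowel drop the final letter and add -ovi.
So zagadez → zagadezzal.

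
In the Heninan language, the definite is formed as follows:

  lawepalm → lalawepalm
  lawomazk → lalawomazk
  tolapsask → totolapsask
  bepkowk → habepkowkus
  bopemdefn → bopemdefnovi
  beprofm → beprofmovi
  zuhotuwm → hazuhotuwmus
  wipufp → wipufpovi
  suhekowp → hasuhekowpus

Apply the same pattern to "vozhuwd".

"vozhuwd" has second-to-last letter 'w'. The stems whose second-to-last letter is 'w' (suhekowp → hasuhekowpus, bepkowk → habepkowkus, zuhotuwm → hazuhotuwmus) add ha- … -us around the stem.
The other patterns: stems whose second-to-last letter is 'f' add -ovi; stems whose second-to-last letter is 'l', 's' or 'z' repeat the first consonant+vowel as a prefix.
So vozhuwd → havozhuwdus.

havozhuwdus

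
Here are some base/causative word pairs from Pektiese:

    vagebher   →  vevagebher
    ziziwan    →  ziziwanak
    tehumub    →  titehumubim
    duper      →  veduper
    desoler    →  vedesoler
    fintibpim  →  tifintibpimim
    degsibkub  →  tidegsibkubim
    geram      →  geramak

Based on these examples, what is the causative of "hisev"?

geram and fintibpim both end in -m yet inflect differently (geramak, tifintibpimim), so the final letter is not what conditions the rule; the last vowel is.
"hisev" has last vowel 'e'. The stems whose last vowel is 'e' (vagebher → vevagebher, desoler → vedesoler, duper → veduper) add the prefix ve-.
So hisev → vehisev.

vehisev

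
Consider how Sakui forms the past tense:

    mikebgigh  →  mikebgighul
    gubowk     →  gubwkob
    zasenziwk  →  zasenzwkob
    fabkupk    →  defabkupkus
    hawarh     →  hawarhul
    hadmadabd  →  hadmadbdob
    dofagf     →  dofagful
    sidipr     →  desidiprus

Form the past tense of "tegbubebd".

tegbubbdob

fabkupk and zasenziwk both end in -k yet inflect differently (defabkupkus, zasenzwkob), so the final letter is not what conditions the rule; the second-to-last letter is.
"tegbubebd" has second-to-last letter 'b'. The one such stem in the data (hadmadabd → hadmadbdob) deletes the last vowel and adds -ob (as do zasenziwk, gubowk), so the same rule applies.
So tegbubebd → tegbubbdob.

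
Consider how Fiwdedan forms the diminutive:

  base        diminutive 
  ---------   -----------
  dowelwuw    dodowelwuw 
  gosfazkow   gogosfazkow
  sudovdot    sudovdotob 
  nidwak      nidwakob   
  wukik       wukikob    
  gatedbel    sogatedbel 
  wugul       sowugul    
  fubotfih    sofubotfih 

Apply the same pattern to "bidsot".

bidsotob

"bidsot" ends in -t. The one such stem in the data (sudovdot → sudovdotob) adds -ob, so the same rule applies.
The other patterns: stems ending in -w repeat the first consonant+vowel as a prefix; stems ending in -h or -l add the prefix so-.
So bidsot → bidsotob.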